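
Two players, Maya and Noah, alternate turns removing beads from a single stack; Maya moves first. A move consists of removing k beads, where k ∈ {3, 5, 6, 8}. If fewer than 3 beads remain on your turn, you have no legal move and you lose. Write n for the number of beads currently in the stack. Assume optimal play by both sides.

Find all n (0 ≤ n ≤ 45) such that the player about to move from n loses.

Classify positions by backward induction: terminal positions (no move available) are L. From any other position, the mover wins iff some move reaches an L.
n=0: no move → L
n=1: no move → L
n=2: no move → L
n=3: →0(L), so W
n=4: →1(L), so W
n=5: →2(L), so W
n=6: →1(L), so W
n=7: →2(L), so W
n=8: →2(L), so W
n=9: →1(L), so W
n=10: →2(L), so W
n=11: →8(W), 6(W), 5(W), 3(W) — all W, so L
n=12: →9(W), 7(W), 6(W), 4(W) — all W, so L
n=13: →10(W), 8(W), 7(W), 5(W) — all W, so L
n=14: →11(L), so W
n=15: →12(L), so W
n=16: →13(L), so W
n=17: →12(L), so W
n=18: →13(L), so W
n=19: →13(L), so W
n=20: →12(L), so W
n=21: →13(L), so W
n=22: →19(W), 17(W), 16(W), 14(W) — all W, so L
n=23: →20(W), 18(W), 17(W), 15(W) — all W, so L
n=24: →21(W), 19(W), 18(W), 16(W) — all W, so L
n=25: →22(L), so W
n=26: →23(L), so W
n=27: →24(L), so W
n=28: →23(L), so W
n=29: →24(L), so W
n=30: →24(L), so W
n=31: →23(L), so W
n=32: →24(L), so W
n=33: →30(W), 28(W), 27(W), 25(W) — all W, so L
n=34: →31(W), 29(W), 28(W), 26(W) — all W, so L
n=35: →32(W), 30(W), 29(W), 27(W) — all W, so L
n=36: →33(L), so W
n=37: →34(L), so W
n=38: →35(L), so W
n=39: →34(L), so W
n=40: →35(L), so W
n=41: →35(L), so W
n=42: →34(L), so W
n=43: →35(L), so W
n=44: →41(W), 39(W), 38(W), 36(W) — all W, so L
n=45: →42(W), 40(W), 39(W), 37(W) — all W, so L
Reading off the rows marked L gives the requested list; there are 14 such values of n.

0, 1, 2, 11, 12, 13, 22, 23, 24, 33, 34, 35, 44, 45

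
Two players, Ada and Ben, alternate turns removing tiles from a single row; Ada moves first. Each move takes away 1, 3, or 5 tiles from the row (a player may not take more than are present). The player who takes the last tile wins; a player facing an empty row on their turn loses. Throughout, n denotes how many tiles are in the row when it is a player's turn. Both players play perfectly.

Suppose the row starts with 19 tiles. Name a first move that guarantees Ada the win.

Remove 1, leaving 18.

Compute win/loss labels from the base case upward. A position with no move is L. Any other position is W if it can reach an L in one move, else L.
n=0: no move → L
n=1: →0(L), so W
n=2: →1(W) only, which is W, so L
n=3: →2(L), so W
n=4: →3(W), 1(W) — all W, so L
n=5: →4(L), so W
n=6: →5(W), 3(W), 1(W) — all W, so L
n=7: →6(L), so W
n=8: →7(W), 5(W), 3(W) — all W, so L
n=9: →8(L), so W
n=10: →9(W), 7(W), 5(W) — all W, so L
n=11: →10(L), so W
n=12: →11(W), 9(W), 7(W) — all W, so L
n=13: →12(L), so W
n=14: →13(W), 11(W), 9(W) — all W, so L
n=15: →14(L), so W
n=16: →15(W), 13(W), 11(W) — all W, so L
n=17: →16(L), so W
n=18: →17(W), 15(W), 13(W) — all W, so L
n=19: →18(L), so W
From 19, the L positions reachable in one move are: 18, 16, 14. Any move reaching one of these is winning.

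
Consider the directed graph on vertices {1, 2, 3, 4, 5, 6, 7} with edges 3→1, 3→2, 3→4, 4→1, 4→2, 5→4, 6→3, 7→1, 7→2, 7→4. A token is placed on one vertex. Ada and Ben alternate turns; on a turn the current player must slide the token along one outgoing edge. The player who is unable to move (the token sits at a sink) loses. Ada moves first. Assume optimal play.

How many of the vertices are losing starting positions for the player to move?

Work bottom-up. With no move the player to move loses. Otherwise the position is W if at least one move leads to an L position for the opponent, and L if every move leads to a W.
Every edge goes from a vertex to one that appears earlier in the order 1, 2, 4, 3, 5, 6, 7, so processing vertices in that order labels each vertex after all of its successors.
1: no outgoing edge → L
2: no outgoing edge → L
4: can move to 2, which is L ⇒ W
3: can move to 2, which is L ⇒ W
5: the only move is to 4(W), a W ⇒ L
6: the only move is to 3(W), a W ⇒ L
7: can move to 2, which is L ⇒ W
The L vertices are 1, 2, 5, 6; that is 4 in all.

4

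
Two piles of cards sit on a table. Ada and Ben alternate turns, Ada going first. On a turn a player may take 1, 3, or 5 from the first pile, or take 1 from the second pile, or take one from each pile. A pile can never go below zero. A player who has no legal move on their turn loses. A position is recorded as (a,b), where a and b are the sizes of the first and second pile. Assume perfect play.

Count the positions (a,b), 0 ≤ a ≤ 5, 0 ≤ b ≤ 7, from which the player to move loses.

12

Compute win/loss labels from the base case upward. A position with no move is L. Any other position is W if it can reach an L in one move, else L.
Every move lowers a or b (never raises either), so fill the grid row by row in increasing a, and left to right within a row: each cell's successors are then already labelled.
      b=0  b=1  b=2  b=3  b=4  b=5  b=6  b=7
a=0:    L    W    L    W    L    W    L    W
a=1:    W    W    W    W    W    W    W    W
a=2:    L    W    L    W    L    W    L    W
a=3:    W    W    W    W    W    W    W    W
a=4:    L    W    L    W    L    W    L    W
a=5:    W    W    W    W    W    W    W    W
Cells with no legal move (terminal, hence L): (0,0).
The remaining L cells, each justified by listing all of its moves:
(0,2): →(0,1)(W) only, which is W, so L
(0,4): →(0,3)(W) only, which is W, so L
(0,6): →(0,5)(W) only, which is W, so L
(2,0): →(1,0)(W) only, which is W, so L
(2,2): →(1,2)(W), (2,1)(W), (1,1)(W) — all W, so L
(2,4): →(1,4)(W), (2,3)(W), (1,3)(W) — all W, so L
(2,6): →(1,6)(W), (2,5)(W), (1,5)(W) — all W, so L
(4,0): →(3,0)(W), (1,0)(W) — all W, so L
(4,2): →(3,2)(W), (1,2)(W), (4,1)(W), (3,1)(W) — all W, so L
(4,4): →(3,4)(W), (1,4)(W), (4,3)(W), (3,3)(W) — all W, so L
(4,6): →(3,6)(W), (1,6)(W), (4,5)(W), (3,5)(W) — all W, so L
Every other cell has at least one move into one of the L cells above, so it is W.
L cells per row: a=0: 4, a=1: 0, a=2: 4, a=3: 0, a=4: 4, a=5: 0; total 12.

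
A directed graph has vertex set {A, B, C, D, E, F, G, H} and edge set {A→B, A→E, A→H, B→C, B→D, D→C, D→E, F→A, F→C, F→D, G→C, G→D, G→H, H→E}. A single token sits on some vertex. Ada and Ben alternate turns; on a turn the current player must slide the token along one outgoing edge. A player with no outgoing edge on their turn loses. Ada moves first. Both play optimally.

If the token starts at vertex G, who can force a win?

Build the W/L table. Terminal = L. A non-terminal position is W if it has a move to some L; otherwise it is L.
Every edge goes from a vertex to one that appears earlier in the order E, C, H, D, G, B, A, F, so processing vertices in that order labels each vertex after all of its successors.
E: no outgoing edge → L
C: no outgoing edge → L
H: W (go to E, an L position)
D: W (go to C, an L position)
G: W (go to C, an L position)
B: W (go to C, an L position)
A: W (go to E, an L position)
F: W (go to C, an L position)
From G Ada can move to C, reaching an L position.

Ada wins.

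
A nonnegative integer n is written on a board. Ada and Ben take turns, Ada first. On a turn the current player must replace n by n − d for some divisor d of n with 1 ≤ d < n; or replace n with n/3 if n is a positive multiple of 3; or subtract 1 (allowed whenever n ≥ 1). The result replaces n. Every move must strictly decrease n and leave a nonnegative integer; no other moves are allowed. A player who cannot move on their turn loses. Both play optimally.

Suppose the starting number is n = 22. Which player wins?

Use the standard recursion: the mover loses at a terminal position; elsewhere, the mover wins exactly when some move hands the opponent an L position.
n=0: no move → L
n=1: W (go to 0, an L position)
n=2: L (sole option 1(W) is W)
n=3: W (go to 2, an L position)
n=4: W (go to 2, an L position)
n=5: L (sole option 4(W) is W)
n=6: W (go to 2, an L position)
n=7: L (sole option 6(W) is W)
n=8: W (go to 7, an L position)
n=9: L (options 3(W), 6(W), 8(W) are all W)
n=10: W (go to 5, an L position)
n=11: L (sole option 10(W) is W)
n=12: W (go to 9, an L position)
n=13: L (sole option 12(W) is W)
n=14: W (go to 7, an L position)
n=15: W (go to 5, an L position)
n=16: L (options 8(W), 12(W), 14(W), 15(W) are all W)
n=17: W (go to 16, an L position)
n=18: W (go to 9, an L position)
n=19: L (sole option 18(W) is W)
n=20: W (go to 16, an L position)
n=21: W (go to 7, an L position)
n=22: W (go to 11, an L position)
The starting position 22 is W: Ada should move to 11, handing over an L position.

Ada wins.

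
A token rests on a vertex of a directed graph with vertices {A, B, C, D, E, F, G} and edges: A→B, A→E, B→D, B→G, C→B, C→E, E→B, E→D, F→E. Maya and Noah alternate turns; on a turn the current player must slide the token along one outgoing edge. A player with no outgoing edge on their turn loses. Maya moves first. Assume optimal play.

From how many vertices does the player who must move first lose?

5

Work bottom-up. With no move the player to move loses. Otherwise the position is W if at least one move leads to an L position for the opponent, and L if every move leads to a W.
Every edge goes from a vertex to one that appears earlier in the order D, G, B, E, A, F, C, so processing vertices in that order labels each vertex after all of its successors.
D: no outgoing edge → L
G: no outgoing edge → L
B: W (go to G, an L position)
E: W (go to D, an L position)
A: L (options E(W), B(W) are all W)
F: L (sole option E(W) is W)
C: L (options E(W), B(W) are all W)
The L vertices are A, C, D, F, G; that is 5 in all.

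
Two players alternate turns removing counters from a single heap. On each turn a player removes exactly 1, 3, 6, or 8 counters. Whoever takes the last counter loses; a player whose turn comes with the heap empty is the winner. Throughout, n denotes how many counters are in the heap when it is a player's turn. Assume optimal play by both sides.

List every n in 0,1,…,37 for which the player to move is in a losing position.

1, 3, 5, 10, 12, 14, 19, 21, 23, 28, 30, 32, 37

Work bottom-up. With no move the player to move wins. Otherwise the position is W if at least one move leads to an L position for the opponent, and L if every move leads to a W.
n=0: no move; the opponent has just taken the last counter and therefore loses → W
n=1: the only move is to 0(W), a W ⇒ L
n=2: can move to 1, which is L ⇒ W
n=3: moves to 2(W), 0(W); every one is W ⇒ L
n=4: can move to 3, which is L ⇒ W
n=5: moves to 4(W), 2(W); every one is W ⇒ L
n=6: can move to 5, which is L ⇒ W
n=7: can move to 1, which is L ⇒ W
n=8: can move to 5, which is L ⇒ W
n=9: can move to 3, which is L ⇒ W
n=10: moves to 9(W), 7(W), 4(W), 2(W); every one is W ⇒ L
n=11: can move to 10, which is L ⇒ W
n=12: moves to 11(W), 9(W), 6(W), 4(W); every one is W ⇒ L
n=13: can move to 12, which is L ⇒ W
n=14: moves to 13(W), 11(W), 8(W), 6(W); every one is W ⇒ L
n=15: can move to 14, which is L ⇒ W
n=16: can move to 10, which is L ⇒ W
n=17: can move to 14, which is L ⇒ W
n=18: can move to 12, which is L ⇒ W
n=19: moves to 18(W), 16(W), 13(W), 11(W); every one is W ⇒ L
n=20: can move to 19, which is L ⇒ W
n=21: moves to 20(W), 18(W), 15(W), 13(W); every one is W ⇒ L
n=22: can move to 21, which is L ⇒ W
n=23: moves to 22(W), 20(W), 17(W), 15(W); every one is W ⇒ L
n=24: can move to 23, which is L ⇒ W
n=25: can move to 19, which is L ⇒ W
n=26: can move to 23, which is L ⇒ W
n=27: can move to 21, which is L ⇒ W
n=28: moves to 27(W), 25(W), 22(W), 20(W); every one is W ⇒ L
n=29: can move to 28, which is L ⇒ W
n=30: moves to 29(W), 27(W), 24(W), 22(W); every one is W ⇒ L
n=31: can move to 30, which is L ⇒ W
n=32: moves to 31(W), 29(W), 26(W), 24(W); every one is W ⇒ L
n=33: can move to 32, which is L ⇒ W
n=34: can move to 28, which is L ⇒ W
n=35: can move to 32, which is L ⇒ W
n=36: can move to 30, which is L ⇒ W
n=37: moves to 36(W), 34(W), 31(W), 29(W); every one is W ⇒ L
Reading off the rows marked L gives the requested list; there are 13 such values of n.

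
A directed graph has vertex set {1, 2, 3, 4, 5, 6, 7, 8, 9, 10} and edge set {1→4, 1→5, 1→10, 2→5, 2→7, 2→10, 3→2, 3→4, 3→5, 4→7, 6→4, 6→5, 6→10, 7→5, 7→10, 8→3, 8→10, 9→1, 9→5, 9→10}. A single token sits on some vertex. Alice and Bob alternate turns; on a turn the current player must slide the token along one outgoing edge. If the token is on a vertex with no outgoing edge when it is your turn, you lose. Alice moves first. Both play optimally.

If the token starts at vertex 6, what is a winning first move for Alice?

Use the standard recursion: the mover loses at a terminal position; elsewhere, the mover wins exactly when some move hands the opponent an L position.
Every edge goes from a vertex to one that appears earlier in the order 5, 10, 7, 2, 4, 1, 6, 3, 8, 9, so processing vertices in that order labels each vertex after all of its successors.
5: no outgoing edge → L
10: no outgoing edge → L
7: can move to 10, which is L ⇒ W
2: can move to 10, which is L ⇒ W
4: the only move is to 7(W), a W ⇒ L
1: can move to 4, which is L ⇒ W
6: can move to 4, which is L ⇒ W
3: can move to 4, which is L ⇒ W
8: can move to 10, which is L ⇒ W
9: can move to 10, which is L ⇒ W
From 6, the L positions reachable in one move are: 4, 10, 5. Any move reaching one of these is winning.

Move to 4.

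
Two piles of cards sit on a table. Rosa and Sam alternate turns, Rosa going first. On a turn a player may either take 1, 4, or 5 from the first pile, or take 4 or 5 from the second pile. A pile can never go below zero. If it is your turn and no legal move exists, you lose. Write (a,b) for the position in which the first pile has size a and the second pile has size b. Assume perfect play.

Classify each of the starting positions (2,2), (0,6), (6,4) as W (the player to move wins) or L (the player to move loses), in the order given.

(2,2): L, (0,6): W, (6,4): W

Work bottom-up. With no move the player to move loses. Otherwise the position is W if at least one move leads to an L position for the opponent, and L if every move leads to a W.
No move ever increases a pile, so every position that can arise here has a ≤ 6 and b ≤ 6; it is enough to label the cells with 0 ≤ a ≤ 6 and 0 ≤ b ≤ 6.
Every move lowers a or b (never raises either), so fill the grid row by row in increasing a, and left to right within a row: each cell's successors are then already labelled.
      b=0  b=1  b=2  b=3  b=4  b=5  b=6
a=0:    L    L    L    L    W    W    W
a=1:    W    W    W    W    L    L    L
a=2:    L    L    L    L    W    W    W
a=3:    W    W    W    W    L    L    L
a=4:    W    W    W    W    W    W    W
a=5:    W    W    W    W    W    W    W
a=6:    W    W    W    W    W    W    W
Cells with no legal move (terminal, hence L): (0,0), (0,1), (0,2), (0,3).
The remaining L cells, each justified by listing all of its moves:
(1,4): L (options (0,4)(W), (1,0)(W) are all W)
(1,5): L (options (0,5)(W), (1,1)(W), (1,0)(W) are all W)
(1,6): L (options (0,6)(W), (1,2)(W), (1,1)(W) are all W)
(2,0): L (sole option (1,0)(W) is W)
(2,1): L (sole option (1,1)(W) is W)
(2,2): L (sole option (1,2)(W) is W)
(2,3): L (sole option (1,3)(W) is W)
(3,4): L (options (2,4)(W), (3,0)(W) are all W)
(3,5): L (options (2,5)(W), (3,1)(W), (3,0)(W) are all W)
(3,6): L (options (2,6)(W), (3,2)(W), (3,1)(W) are all W)
Every other cell has at least one move into one of the L cells above, so it is W.
(2,2): one of the L cells justified above, so L
(0,6): the move to (0,2) reaches an L cell, so W
(6,4): the move to (1,4) reaches an L cell, so W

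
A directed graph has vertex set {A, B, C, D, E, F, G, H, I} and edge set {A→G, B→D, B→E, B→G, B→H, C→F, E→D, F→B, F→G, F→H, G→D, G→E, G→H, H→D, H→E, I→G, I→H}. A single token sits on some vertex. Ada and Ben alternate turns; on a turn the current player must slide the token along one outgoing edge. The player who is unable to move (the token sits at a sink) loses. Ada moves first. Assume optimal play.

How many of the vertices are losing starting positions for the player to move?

4

Use the standard recursion: the mover loses at a terminal position; elsewhere, the mover wins exactly when some move hands the opponent an L position.
Every edge goes from a vertex to one that appears earlier in the order D, E, H, G, B, I, A, F, C, so processing vertices in that order labels each vertex after all of its successors.
D: no outgoing edge → L
E: reaches L-position D → W
H: reaches L-position D → W
G: reaches L-position D → W
B: reaches L-position D → W
I: only reaches G(W), H(W), all W → L
A: only reaches G(W), which is W → L
F: only reaches B(W), G(W), H(W), all W → L
C: reaches L-position F → W
The L vertices are A, D, F, I; that is 4 in all.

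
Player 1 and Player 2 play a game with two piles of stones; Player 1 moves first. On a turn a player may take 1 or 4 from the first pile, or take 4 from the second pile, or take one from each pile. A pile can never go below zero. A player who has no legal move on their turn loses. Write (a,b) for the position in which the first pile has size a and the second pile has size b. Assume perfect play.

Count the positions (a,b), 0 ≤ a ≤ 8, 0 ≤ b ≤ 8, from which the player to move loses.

33

Classify positions by backward induction: terminal positions (no move available) are L. From any other position, the mover wins iff some move reaches an L.
Every move lowers a or b (never raises either), so fill the grid row by row in increasing a, and left to right within a row: each cell's successors are then already labelled.
      b=0  b=1  b=2  b=3  b=4  b=5  b=6  b=7  b=8
a=0:    L    L    L    L    W    W    W    W    L
a=1:    W    W    W    W    W    L    L    L    W
a=2:    L    L    L    L    W    W    W    W    W
a=3:    W    W    W    W    W    L    L    L    L
a=4:    W    W    W    W    L    W    W    W    W
a=5:    L    L    L    L    W    W    W    W    L
a=6:    W    W    W    W    W    L    L    L    W
a=7:    L    L    L    L    W    W    W    W    W
a=8:    W    W    W    W    W    L    L    L    L
Cells with no legal move (terminal, hence L): (0,0), (0,1), (0,2), (0,3).
The remaining L cells, each justified by listing all of its moves:
(0,8): L (sole option (0,4)(W) is W)
(1,5): L (options (0,5)(W), (1,1)(W), (0,4)(W) are all W)
(1,6): L (options (0,6)(W), (1,2)(W), (0,5)(W) are all W)
(1,7): L (options (0,7)(W), (1,3)(W), (0,6)(W) are all W)
(2,0): L (sole option (1,0)(W) is W)
(2,1): L (options (1,1)(W), (1,0)(W) are all W)
(2,2): L (options (1,2)(W), (1,1)(W) are all W)
(2,3): L (options (1,3)(W), (1,2)(W) are all W)
(3,5): L (options (2,5)(W), (3,1)(W), (2,4)(W) are all W)
(3,6): L (options (2,6)(W), (3,2)(W), (2,5)(W) are all W)
(3,7): L (options (2,7)(W), (3,3)(W), (2,6)(W) are all W)
(3,8): L (options (2,8)(W), (3,4)(W), (2,7)(W) are all W)
(4,4): L (options (3,4)(W), (0,4)(W), (4,0)(W), (3,3)(W) are all W)
(5,0): L (options (4,0)(W), (1,0)(W) are all W)
(5,1): L (options (4,1)(W), (1,1)(W), (4,0)(W) are all W)
(5,2): L (options (4,2)(W), (1,2)(W), (4,1)(W) are all W)
(5,3): L (options (4,3)(W), (1,3)(W), (4,2)(W) are all W)
(5,8): L (options (4,8)(W), (1,8)(W), (5,4)(W), (4,7)(W) are all W)
(6,5): L (options (5,5)(W), (2,5)(W), (6,1)(W), (5,4)(W) are all W)
(6,6): L (options (5,6)(W), (2,6)(W), (6,2)(W), (5,5)(W) are all W)
(6,7): L (options (5,7)(W), (2,7)(W), (6,3)(W), (5,6)(W) are all W)
(7,0): L (options (6,0)(W), (3,0)(W) are all W)
(7,1): L (options (6,1)(W), (3,1)(W), (6,0)(W) are all W)
(7,2): L (options (6,2)(W), (3,2)(W), (6,1)(W) are all W)
(7,3): L (options (6,3)(W), (3,3)(W), (6,2)(W) are all W)
(8,5): L (options (7,5)(W), (4,5)(W), (8,1)(W), (7,4)(W) are all W)
(8,6): L (options (7,6)(W), (4,6)(W), (8,2)(W), (7,5)(W) are all W)
(8,7): L (options (7,7)(W), (4,7)(W), (8,3)(W), (7,6)(W) are all W)
(8,8): L (options (7,8)(W), (4,8)(W), (8,4)(W), (7,7)(W) are all W)
Every other cell has at least one move into one of the L cells above, so it is W.
L cells per row: a=0: 5, a=1: 3, a=2: 4, a=3: 4, a=4: 1, a=5: 5, a=6: 3, a=7: 4, a=8: 4; total 33.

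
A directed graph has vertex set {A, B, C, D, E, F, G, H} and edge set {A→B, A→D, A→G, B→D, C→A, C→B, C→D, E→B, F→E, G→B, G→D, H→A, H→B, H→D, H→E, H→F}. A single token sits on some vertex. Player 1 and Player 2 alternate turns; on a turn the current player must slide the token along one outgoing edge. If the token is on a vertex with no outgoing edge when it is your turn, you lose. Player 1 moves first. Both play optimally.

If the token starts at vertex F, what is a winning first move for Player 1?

Move to E.

Compute win/loss labels from the base case upward. A position with no move is L. Any other position is W if it can reach an L in one move, else L.
Every edge goes from a vertex to one that appears earlier in the order D, B, G, A, E, F, C, H, so processing vertices in that order labels each vertex after all of its successors.
D: no outgoing edge → L
B: reaches L-position D → W
G: reaches L-position D → W
A: reaches L-position D → W
E: only reaches B(W), which is W → L
F: reaches L-position E → W
C: reaches L-position D → W
H: reaches L-position E → W
From F, the L positions reachable in one move are: E.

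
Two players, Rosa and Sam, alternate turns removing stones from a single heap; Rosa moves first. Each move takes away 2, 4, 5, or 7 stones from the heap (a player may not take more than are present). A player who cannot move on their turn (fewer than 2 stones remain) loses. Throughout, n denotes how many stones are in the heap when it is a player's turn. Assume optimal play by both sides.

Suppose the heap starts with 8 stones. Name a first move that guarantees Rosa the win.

Remove 7, leaving 1.

Build the W/L table. Terminal = L. A non-terminal position is W if it has a move to some L; otherwise it is L.
n=0: no move → L
n=1: no move → L
n=2: →0(L), so W
n=3: →1(L), so W
n=4: →0(L), so W
n=5: →1(L), so W
n=6: →1(L), so W
n=7: →0(L), so W
n=8: →1(L), so W
From 8, the L positions reachable in one move are: 1.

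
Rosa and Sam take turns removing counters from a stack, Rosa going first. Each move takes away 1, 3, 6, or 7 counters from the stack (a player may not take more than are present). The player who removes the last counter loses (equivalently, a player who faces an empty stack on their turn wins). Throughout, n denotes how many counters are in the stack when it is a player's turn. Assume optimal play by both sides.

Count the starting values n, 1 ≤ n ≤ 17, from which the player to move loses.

6

Use the standard recursion: the mover wins at a terminal position; elsewhere, the mover wins exactly when some move hands the opponent an L position.
n=0: no move; the opponent has just taken the last counter and therefore loses → W
n=1: only reaches 0(W), which is W → L
n=2: reaches L-position 1 → W
n=3: only reaches 2(W), 0(W), all W → L
n=4: reaches L-position 3 → W
n=5: only reaches 4(W), 2(W), all W → L
n=6: reaches L-position 5 → W
n=7: reaches L-position 1 → W
n=8: reaches L-position 5 → W
n=9: reaches L-position 3 → W
n=10: reaches L-position 3 → W
n=11: reaches L-position 5 → W
n=12: reaches L-position 5 → W
n=13: only reaches 12(W), 10(W), 7(W), 6(W), all W → L
n=14: reaches L-position 13 → W
n=15: only reaches 14(W), 12(W), 9(W), 8(W), all W → L
n=16: reaches L-position 15 → W
n=17: only reaches 16(W), 14(W), 11(W), 10(W), all W → L
L entries with 1 ≤ n ≤ 17 (the range starts at n=1): n = 1, 3, 5, 13, 15, 17; that makes 6.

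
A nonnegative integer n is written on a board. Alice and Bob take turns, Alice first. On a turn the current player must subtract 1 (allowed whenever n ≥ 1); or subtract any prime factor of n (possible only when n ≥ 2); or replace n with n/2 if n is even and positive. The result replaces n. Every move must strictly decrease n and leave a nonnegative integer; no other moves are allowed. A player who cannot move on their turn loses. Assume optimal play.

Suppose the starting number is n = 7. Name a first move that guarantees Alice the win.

Move to 0.

Build the W/L table. Terminal = L. A non-terminal position is W if it has a move to some L; otherwise it is L.
n=0: no move → L
n=1: reaches L-position 0 → W
n=2: reaches L-position 0 → W
n=3: reaches L-position 0 → W
n=4: only reaches 2(W), 3(W), all W → L
n=5: reaches L-position 0 → W
n=6: reaches L-position 4 → W
n=7: reaches L-position 0 → W
From 7, the L positions reachable in one move are: 0.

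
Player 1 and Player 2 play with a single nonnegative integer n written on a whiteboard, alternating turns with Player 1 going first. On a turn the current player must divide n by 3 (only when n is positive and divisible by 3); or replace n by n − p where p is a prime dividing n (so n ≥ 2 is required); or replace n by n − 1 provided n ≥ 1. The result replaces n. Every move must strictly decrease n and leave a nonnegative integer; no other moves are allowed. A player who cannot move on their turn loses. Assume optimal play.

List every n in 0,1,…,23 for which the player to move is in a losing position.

Use the standard recursion: the mover loses at a terminal position; elsewhere, the mover wins exactly when some move hands the opponent an L position.
n=0: no move → L
n=1: can move to 0, which is L ⇒ W
n=2: can move to 0, which is L ⇒ W
n=3: can move to 0, which is L ⇒ W
n=4: moves to 2(W), 3(W); every one is W ⇒ L
n=5: can move to 0, which is L ⇒ W
n=6: can move to 4, which is L ⇒ W
n=7: can move to 0, which is L ⇒ W
n=8: moves to 6(W), 7(W); every one is W ⇒ L
n=9: can move to 8, which is L ⇒ W
n=10: can move to 8, which is L ⇒ W
n=11: can move to 0, which is L ⇒ W
n=12: can move to 4, which is L ⇒ W
n=13: can move to 0, which is L ⇒ W
n=14: moves to 7(W), 12(W), 13(W); every one is W ⇒ L
n=15: can move to 14, which is L ⇒ W
n=16: can move to 14, which is L ⇒ W
n=17: can move to 0, which is L ⇒ W
n=18: moves to 6(W), 15(W), 16(W), 17(W); every one is W ⇒ L
n=19: can move to 0, which is L ⇒ W
n=20: can move to 18, which is L ⇒ W
n=21: can move to 14, which is L ⇒ W
n=22: moves to 11(W), 20(W), 21(W); every one is W ⇒ L
n=23: can move to 0, which is L ⇒ W
Reading off the rows marked L gives the requested list; there are 6 such values of n.

0, 4, 8, 14, 18, 22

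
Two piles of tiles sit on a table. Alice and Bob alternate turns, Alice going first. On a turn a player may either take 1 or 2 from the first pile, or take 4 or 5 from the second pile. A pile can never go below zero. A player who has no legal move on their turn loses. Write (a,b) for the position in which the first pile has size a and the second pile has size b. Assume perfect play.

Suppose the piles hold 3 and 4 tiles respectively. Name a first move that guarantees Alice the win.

Use the standard recursion: the mover loses at a terminal position; elsewhere, the mover wins exactly when some move hands the opponent an L position.
No move ever increases a pile, so every position that can arise here has a ≤ 3 and b ≤ 4; it is enough to label the cells with 0 ≤ a ≤ 3 and 0 ≤ b ≤ 4.
Every move lowers a or b (never raises either), so fill the grid row by row in increasing a, and left to right within a row: each cell's successors are then already labelled.
      b=0  b=1  b=2  b=3  b=4
a=0:    L    L    L    L    W
a=1:    W    W    W    W    L
a=2:    W    W    W    W    W
a=3:    L    L    L    L    W
Cells with no legal move (terminal, hence L): (0,0), (0,1), (0,2), (0,3).
The remaining L cells, each justified by listing all of its moves:
(1,4): L (options (0,4)(W), (1,0)(W) are all W)
(3,0): L (options (2,0)(W), (1,0)(W) are all W)
(3,1): L (options (2,1)(W), (1,1)(W) are all W)
(3,2): L (options (2,2)(W), (1,2)(W) are all W)
(3,3): L (options (2,3)(W), (1,3)(W) are all W)
Every other cell has at least one move into one of the L cells above, so it is W.
From (3,4), the L positions reachable in one move are: (1,4), (3,0). Any move reaching one of these is winning.

Move to (1,4).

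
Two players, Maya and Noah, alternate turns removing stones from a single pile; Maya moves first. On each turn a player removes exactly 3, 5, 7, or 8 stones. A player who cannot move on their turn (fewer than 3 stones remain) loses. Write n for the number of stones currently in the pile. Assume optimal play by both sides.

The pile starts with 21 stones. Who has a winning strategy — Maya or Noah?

Classify positions by backward induction: terminal positions (no move available) are L. From any other position, the mover wins iff some move reaches an L.
n=0: no move → L
n=1: no move → L
n=2: no move → L
n=3: W (go to 0, an L position)
n=4: W (go to 1, an L position)
n=5: W (go to 2, an L position)
n=6: W (go to 1, an L position)
n=7: W (go to 2, an L position)
n=8: W (go to 1, an L position)
n=9: W (go to 2, an L position)
n=10: W (go to 2, an L position)
n=11: L (options 8(W), 6(W), 4(W), 3(W) are all W)
n=12: L (options 9(W), 7(W), 5(W), 4(W) are all W)
n=13: L (options 10(W), 8(W), 6(W), 5(W) are all W)
n=14: W (go to 11, an L position)
n=15: W (go to 12, an L position)
n=16: W (go to 13, an L position)
n=17: W (go to 12, an L position)
n=18: W (go to 13, an L position)
n=19: W (go to 12, an L position)
n=20: W (go to 13, an L position)
n=21: W (go to 13, an L position)
The starting position 21 is W: Maya should remove 8, leaving 13, handing over an L position.

Maya wins.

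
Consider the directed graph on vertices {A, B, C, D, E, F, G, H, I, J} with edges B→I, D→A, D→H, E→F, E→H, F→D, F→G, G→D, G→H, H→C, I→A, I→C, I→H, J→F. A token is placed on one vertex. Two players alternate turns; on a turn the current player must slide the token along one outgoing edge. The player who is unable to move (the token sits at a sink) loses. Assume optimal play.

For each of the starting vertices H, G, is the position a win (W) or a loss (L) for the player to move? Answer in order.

Use the standard recursion: the mover loses at a terminal position; elsewhere, the mover wins exactly when some move hands the opponent an L position.
Every edge goes from a vertex to one that appears earlier in the order A, C, H, D, G, I, F, E, J, B, so processing vertices in that order labels each vertex after all of its successors.
A: no outgoing edge → L
C: no outgoing edge → L
H: W (go to C, an L position)
D: W (go to A, an L position)
G: L (options D(W), H(W) are all W)
I: W (go to C, an L position)
F: W (go to G, an L position)
E: L (options F(W), H(W) are all W)
J: L (sole option F(W) is W)
B: L (sole option I(W) is W)

H: W, G: L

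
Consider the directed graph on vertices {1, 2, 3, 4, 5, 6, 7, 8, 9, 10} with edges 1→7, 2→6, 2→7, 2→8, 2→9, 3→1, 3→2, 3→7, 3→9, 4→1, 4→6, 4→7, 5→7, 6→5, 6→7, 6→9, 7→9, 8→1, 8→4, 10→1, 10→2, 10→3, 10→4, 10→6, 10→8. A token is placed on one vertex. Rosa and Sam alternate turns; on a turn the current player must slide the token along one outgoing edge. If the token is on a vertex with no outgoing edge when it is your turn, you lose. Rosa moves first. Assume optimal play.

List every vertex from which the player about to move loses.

Classify positions by backward induction: terminal positions (no move available) are L. From any other position, the mover wins iff some move reaches an L.
Every edge goes from a vertex to one that appears earlier in the order 9, 7, 5, 6, 1, 4, 8, 2, 3, 10, so processing vertices in that order labels each vertex after all of its successors.
9: no outgoing edge → L
7: W (go to 9, an L position)
5: L (sole option 7(W) is W)
6: W (go to 5, an L position)
1: L (sole option 7(W) is W)
4: W (go to 1, an L position)
8: W (go to 1, an L position)
2: W (go to 9, an L position)
3: W (go to 1, an L position)
10: W (go to 1, an L position)
Reading off the rows marked L gives the requested list; there are 3 such vertices.

1, 5, 9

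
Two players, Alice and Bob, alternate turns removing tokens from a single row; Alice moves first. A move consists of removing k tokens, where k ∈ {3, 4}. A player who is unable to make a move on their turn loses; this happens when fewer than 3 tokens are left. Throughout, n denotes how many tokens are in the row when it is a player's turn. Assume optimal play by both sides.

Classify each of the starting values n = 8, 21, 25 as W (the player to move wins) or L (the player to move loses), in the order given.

Build the W/L table. Terminal = L. A non-terminal position is W if it has a move to some L; otherwise it is L.
n=0: no move → L
n=1: no move → L
n=2: no move → L
n=3: W (go to 0, an L position)
n=4: W (go to 1, an L position)
n=5: W (go to 2, an L position)
n=6: W (go to 2, an L position)
n=7: L (options 4(W), 3(W) are all W)
n=8: L (options 5(W), 4(W) are all W)
n=9: L (options 6(W), 5(W) are all W)
n=10: W (go to 7, an L position)
n=11: W (go to 8, an L position)
n=12: W (go to 9, an L position)
n=13: W (go to 9, an L position)
n=14: L (options 11(W), 10(W) are all W)
n=15: L (options 12(W), 11(W) are all W)
n=16: L (options 13(W), 12(W) are all W)
n=17: W (go to 14, an L position)
n=18: W (go to 15, an L position)
n=19: W (go to 16, an L position)
n=20: W (go to 16, an L position)
n=21: L (options 18(W), 17(W) are all W)
n=22: L (options 19(W), 18(W) are all W)
n=23: L (options 20(W), 19(W) are all W)
n=24: W (go to 21, an L position)
n=25: W (go to 22, an L position)

8: L, 21: L, 25: W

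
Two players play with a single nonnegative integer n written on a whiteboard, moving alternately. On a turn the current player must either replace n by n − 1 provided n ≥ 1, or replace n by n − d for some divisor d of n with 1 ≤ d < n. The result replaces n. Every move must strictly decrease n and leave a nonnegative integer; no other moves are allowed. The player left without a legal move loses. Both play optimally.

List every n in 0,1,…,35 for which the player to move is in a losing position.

Use the standard recursion: the mover loses at a terminal position; elsewhere, the mover wins exactly when some move hands the opponent an L position.
n=0: no move → L
n=1: can move to 0, which is L ⇒ W
n=2: the only move is to 1(W), a W ⇒ L
n=3: can move to 2, which is L ⇒ W
n=4: can move to 2, which is L ⇒ W
n=5: the only move is to 4(W), a W ⇒ L
n=6: can move to 5, which is L ⇒ W
n=7: the only move is to 6(W), a W ⇒ L
n=8: can move to 7, which is L ⇒ W
n=9: moves to 6(W), 8(W); every one is W ⇒ L
n=10: can move to 5, which is L ⇒ W
n=11: the only move is to 10(W), a W ⇒ L
n=12: can move to 9, which is L ⇒ W
n=13: the only move is to 12(W), a W ⇒ L
n=14: can move to 7, which is L ⇒ W
n=15: moves to 10(W), 12(W), 14(W); every one is W ⇒ L
n=16: can move to 15, which is L ⇒ W
n=17: the only move is to 16(W), a W ⇒ L
n=18: can move to 9, which is L ⇒ W
n=19: the only move is to 18(W), a W ⇒ L
n=20: can move to 15, which is L ⇒ W
n=21: moves to 14(W), 18(W), 20(W); every one is W ⇒ L
n=22: can move to 11, which is L ⇒ W
n=23: the only move is to 22(W), a W ⇒ L
n=24: can move to 21, which is L ⇒ W
n=25: moves to 20(W), 24(W); every one is W ⇒ L
n=26: can move to 13, which is L ⇒ W
n=27: moves to 18(W), 24(W), 26(W); every one is W ⇒ L
n=28: can move to 21, which is L ⇒ W
n=29: the only move is to 28(W), a W ⇒ L
n=30: can move to 15, which is L ⇒ W
n=31: the only move is to 30(W), a W ⇒ L
n=32: can move to 31, which is L ⇒ W
n=33: moves to 22(W), 30(W), 32(W); every one is W ⇒ L
n=34: can move to 17, which is L ⇒ W
n=35: moves to 28(W), 30(W), 34(W); every one is W ⇒ L
Reading off the rows marked L gives the requested list; there are 18 such values of n.

0, 2, 5, 7, 9, 11, 13, 15, 17, 19, 21, 23, 25, 27, 29, 31, 33, 35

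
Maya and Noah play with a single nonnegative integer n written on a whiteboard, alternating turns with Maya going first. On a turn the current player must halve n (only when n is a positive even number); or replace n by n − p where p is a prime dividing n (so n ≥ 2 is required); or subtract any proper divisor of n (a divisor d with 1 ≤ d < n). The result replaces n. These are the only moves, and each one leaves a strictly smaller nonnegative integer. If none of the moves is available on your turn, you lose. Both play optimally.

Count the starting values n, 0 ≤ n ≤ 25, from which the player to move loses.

Positions with no move are L. A position that does have a move is losing for the player to move precisely when every available move leads to a winning position for the opponent. Fill in the labels:
n=0: no move → L
n=1: no move → L
n=2: reaches L-position 0 → W
n=3: reaches L-position 0 → W
n=4: only reaches 2(W), 3(W), all W → L
n=5: reaches L-position 0 → W
n=6: reaches L-position 4 → W
n=7: reaches L-position 0 → W
n=8: reaches L-position 4 → W
n=9: only reaches 6(W), 8(W), all W → L
n=10: reaches L-position 9 → W
n=11: reaches L-position 0 → W
n=12: reaches L-position 9 → W
n=13: reaches L-position 0 → W
n=14: only reaches 7(W), 12(W), 13(W), all W → L
n=15: reaches L-position 14 → W
n=16: reaches L-position 14 → W
n=17: reaches L-position 0 → W
n=18: reaches L-position 9 → W
n=19: reaches L-position 0 → W
n=20: only reaches 10(W), 15(W), 16(W), 18(W), 19(W), all W → L
n=21: reaches L-position 14 → W
n=22: reaches L-position 20 → W
n=23: reaches L-position 0 → W
n=24: reaches L-position 20 → W
n=25: reaches L-position 20 → W
L entries with 0 ≤ n ≤ 25: n = 0, 1, 4, 9, 14, 20; that makes 6.

6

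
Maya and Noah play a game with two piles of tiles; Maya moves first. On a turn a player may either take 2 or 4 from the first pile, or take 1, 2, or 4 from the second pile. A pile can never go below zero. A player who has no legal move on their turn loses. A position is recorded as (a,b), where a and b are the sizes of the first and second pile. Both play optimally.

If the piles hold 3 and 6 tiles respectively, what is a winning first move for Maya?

Positions with no move are L. A position that does have a move is losing for the player to move precisely when every available move leads to a winning position for the opponent. Fill in the labels:
No move ever increases a pile, so every position that can arise here has a ≤ 3 and b ≤ 6; it is enough to label the cells with 0 ≤ a ≤ 3 and 0 ≤ b ≤ 6.
Every move lowers a or b (never raises either), so fill the grid row by row in increasing a, and left to right within a row: each cell's successors are then already labelled.
      b=0  b=1  b=2  b=3  b=4  b=5  b=6
a=0:    L    W    W    L    W    W    L
a=1:    L    W    W    L    W    W    L
a=2:    W    L    W    W    L    W    W
a=3:    W    L    W    W    L    W    W
Cells with no legal move (terminal, hence L): (0,0), (1,0).
The remaining L cells, each justified by listing all of its moves:
(0,3): →(0,2)(W), (0,1)(W) — all W, so L
(0,6): →(0,5)(W), (0,4)(W), (0,2)(W) — all W, so L
(1,3): →(1,2)(W), (1,1)(W) — all W, so L
(1,6): →(1,5)(W), (1,4)(W), (1,2)(W) — all W, so L
(2,1): →(0,1)(W), (2,0)(W) — all W, so L
(2,4): →(0,4)(W), (2,3)(W), (2,2)(W), (2,0)(W) — all W, so L
(3,1): →(1,1)(W), (3,0)(W) — all W, so L
(3,4): →(1,4)(W), (3,3)(W), (3,2)(W), (3,0)(W) — all W, so L
Every other cell has at least one move into one of the L cells above, so it is W.
From (3,6), the L positions reachable in one move are: (1,6), (3,4). Any move reaching one of these is winning.

Move to (1,6).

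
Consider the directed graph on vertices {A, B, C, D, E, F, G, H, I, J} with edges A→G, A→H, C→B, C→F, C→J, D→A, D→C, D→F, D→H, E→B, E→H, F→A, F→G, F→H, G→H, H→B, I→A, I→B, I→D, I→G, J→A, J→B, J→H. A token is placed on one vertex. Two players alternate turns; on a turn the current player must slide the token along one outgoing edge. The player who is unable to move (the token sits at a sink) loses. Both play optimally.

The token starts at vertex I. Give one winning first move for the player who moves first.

Move to D.

Positions with no move are L. A position that does have a move is losing for the player to move precisely when every available move leads to a winning position for the opponent. Fill in the labels:
Every edge goes from a vertex to one that appears earlier in the order B, H, G, A, F, J, C, D, I, E, so processing vertices in that order labels each vertex after all of its successors.
B: no outgoing edge → L
H: can move to B, which is L ⇒ W
G: the only move is to H(W), a W ⇒ L
A: can move to G, which is L ⇒ W
F: can move to G, which is L ⇒ W
J: can move to B, which is L ⇒ W
C: can move to B, which is L ⇒ W
D: moves to C(W), F(W), A(W), H(W); every one is W ⇒ L
I: can move to D, which is L ⇒ W
E: can move to B, which is L ⇒ W
From I, the L positions reachable in one move are: D, G, B. Any move reaching one of these is winning.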